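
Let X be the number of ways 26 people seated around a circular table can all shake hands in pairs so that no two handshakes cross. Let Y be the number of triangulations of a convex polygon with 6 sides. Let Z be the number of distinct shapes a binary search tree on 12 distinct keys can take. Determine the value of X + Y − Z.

Non-crossing handshake pairings of 2n people are counted by C_n; 26 people gives n = 13. So X = C_13 = 742900.
The number of triangulations of a 6-gon is the Catalan number C_4 (index = sides − 2). So Y = C_4 = 14.
There are C_n binary search tree shapes on n keys; with n = 12 that is C_12. So Z = C_12 = 208012.
X + Y − Z = 742900 + 14 − 208012 = 534902.

534902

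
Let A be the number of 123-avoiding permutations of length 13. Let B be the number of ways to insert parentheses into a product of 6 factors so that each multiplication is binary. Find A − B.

Permutations of [n] avoiding any single length-3 pattern are counted by C_n; here n = 13. So A = C_13 = 742900.
Bracketing 6 factors into binary products is counted by C_{6−1} = C_5. So B = C_5 = 42.
A − B = 742900 − 42 = 742858.

742858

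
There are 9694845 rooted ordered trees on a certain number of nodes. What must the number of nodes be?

Rooted ordered trees on m nodes are counted by C_{m−1}; 9694845 = C_15.
So the index is 15, and the number of nodes is 15 + 1 = 16.

16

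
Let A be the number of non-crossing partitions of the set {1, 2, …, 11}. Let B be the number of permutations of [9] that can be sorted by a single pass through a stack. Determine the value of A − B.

53924

The non-crossing partitions of [11] form a lattice of size C_11. So A = C_11 = 58786.
Stack-sortable permutations are exactly the 231-avoiding ones, counted by C_n; here n = 9. So B = C_9 = 4862.
A − B = 58786 − 4862 = 53924.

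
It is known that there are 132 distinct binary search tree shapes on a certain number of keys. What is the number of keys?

Binary search tree shapes on n keys are counted by C_n. The Catalan number equal to 132 is C_6.

6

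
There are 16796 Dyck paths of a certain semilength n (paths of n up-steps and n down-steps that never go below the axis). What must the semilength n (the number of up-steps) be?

Dyck paths of semilength n are counted by C_n. The Catalan number equal to 16796 is C_10.

10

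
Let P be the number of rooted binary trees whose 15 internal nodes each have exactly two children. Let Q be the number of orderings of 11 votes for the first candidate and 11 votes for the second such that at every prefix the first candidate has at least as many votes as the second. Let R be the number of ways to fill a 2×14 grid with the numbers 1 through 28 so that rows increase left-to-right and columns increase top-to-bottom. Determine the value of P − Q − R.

The number of full binary trees on 15 internal nodes is the Catalan number C_15. So P = C_15 = 9694845.
Ballot sequences with n votes each where one side never trails are Dyck words, counted by C_n; here n = 11. So Q = C_11 = 58786.
By the hook-length formula (or a Dyck-path bijection), SYT of shape 2×14 number C_14. So R = C_14 = 2674440.
P − Q − R = 9694845 − 58786 − 2674440 = 6961619.

6961619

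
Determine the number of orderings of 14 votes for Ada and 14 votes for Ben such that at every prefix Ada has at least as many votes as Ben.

2674440

Ballot sequences with n votes each where one side never trails are Dyck words, counted by C_n; here n = 14.
C_14 = 2674440.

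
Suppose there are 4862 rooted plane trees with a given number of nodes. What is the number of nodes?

10

Rooted ordered trees on m nodes are counted by C_{m−1}. Since C_9 = 4862, the index is 9.
So the index is 9, and the number of nodes is 9 + 1 = 10.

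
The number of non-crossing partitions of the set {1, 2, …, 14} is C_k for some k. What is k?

14

Non-crossing partitions of an n-element set are counted by C_n; here n = 14.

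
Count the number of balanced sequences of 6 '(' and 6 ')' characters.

132

Balanced strings of n pairs of brackets are counted by C_n; here n = 6.
C_6 = C(12,6)/7 = 924/7 = 132.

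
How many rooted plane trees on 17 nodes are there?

A rooted plane tree on 17 nodes has 16 edges, and such trees are counted by C_16.
C_16 = C(32,16)/17 = 601080390/17 = 35357670.

35357670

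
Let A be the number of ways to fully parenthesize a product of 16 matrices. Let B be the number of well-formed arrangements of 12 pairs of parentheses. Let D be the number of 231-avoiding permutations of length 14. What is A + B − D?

Ways to associate a product of 16 factors correspond to binary trees on 16 leaves, so the count is C_15. So A = C_15 = 9694845.
A balanced arrangement of 12 bracket pairs is a Dyck word of semilength 12, so the count is C_12. So B = C_12 = 208012.
For any fixed pattern of length 3, the pattern-avoiding permutations of [14] number C_14. So D = C_14 = 2674440.
A + B − D = 9694845 + 208012 − 2674440 = 7228417.

7228417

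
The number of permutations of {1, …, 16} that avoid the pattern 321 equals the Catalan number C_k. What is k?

16

Permutations of [n] avoiding any single length-3 pattern are counted by C_n; here n = 16.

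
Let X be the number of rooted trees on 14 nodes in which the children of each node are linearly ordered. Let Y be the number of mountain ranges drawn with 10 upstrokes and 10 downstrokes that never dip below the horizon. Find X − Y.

A rooted plane tree on 14 nodes has 13 edges, and such trees are counted by C_13. So X = C_13 = 742900.
Paths of 10 up- and 10 down-steps that never dip below the axis are Dyck paths; their count is C_10. So Y = C_10 = 16796.
X − Y = 742900 − 16796 = 726104.

726104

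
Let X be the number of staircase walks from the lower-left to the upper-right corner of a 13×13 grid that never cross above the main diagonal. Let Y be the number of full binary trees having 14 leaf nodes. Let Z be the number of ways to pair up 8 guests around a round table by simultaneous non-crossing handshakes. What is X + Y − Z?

Monotone paths in an n×n grid that stay weakly below the diagonal are counted by C_n; here n = 13. So X = C_13 = 742900.
A full binary tree with L leaves has L−1 internal nodes and is counted by C_{L−1}; L = 14 gives C_13. So Y = C_13 = 742900.
With 8 = 2·4 people, non-crossing handshake pairings are non-crossing perfect matchings on a circle, counted by C_4. So Z = C_4 = 14.
X + Y − Z = 742900 + 742900 − 14 = 1485786.

1485786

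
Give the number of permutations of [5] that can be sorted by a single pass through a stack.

42

By Knuth's characterisation, the stack-sortable permutations of length 5 are the 231-avoiders, numbering C_5.
C_5 = C(10,5)/6 = 252/6 = 42.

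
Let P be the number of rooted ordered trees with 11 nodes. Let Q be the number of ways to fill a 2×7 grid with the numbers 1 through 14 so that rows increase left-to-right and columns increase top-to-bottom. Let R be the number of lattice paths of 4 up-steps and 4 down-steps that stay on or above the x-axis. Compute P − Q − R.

16353

A rooted plane tree on 11 nodes has 10 edges, and such trees are counted by C_10. So P = C_10 = 16796.
By the hook-length formula (or a Dyck-path bijection), SYT of shape 2×7 number C_7. So Q = C_7 = 429.
Paths of 4 up- and 4 down-steps that never dip below the axis are Dyck paths; their count is C_4. So R = C_4 = 14.
P − Q − R = 16796 − 429 − 14 = 16353.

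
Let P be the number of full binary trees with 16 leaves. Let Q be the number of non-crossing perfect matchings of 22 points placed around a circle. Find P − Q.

Full binary trees with 16 leaves have 16−1 = 15 internal nodes, so there are C_15 of them. So P = C_15 = 9694845.
Pairing 22 circle points by 11 non-crossing chords gives C_11 matchings. So Q = C_11 = 58786.
P − Q = 9694845 − 58786 = 9636059.

9636059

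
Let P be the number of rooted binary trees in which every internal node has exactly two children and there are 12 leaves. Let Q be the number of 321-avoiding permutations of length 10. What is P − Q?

41990

A full binary tree with L leaves has L−1 internal nodes and is counted by C_{L−1}; L = 12 gives C_11. So P = C_11 = 58786.
Permutations of [n] avoiding any single length-3 pattern are counted by C_n; here n = 10. So Q = C_10 = 16796.
P − Q = 58786 − 16796 = 41990.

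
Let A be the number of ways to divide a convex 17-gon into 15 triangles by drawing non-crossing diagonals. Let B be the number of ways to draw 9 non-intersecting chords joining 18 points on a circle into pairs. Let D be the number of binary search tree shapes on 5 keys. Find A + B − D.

The number of triangulations of a 17-gon is the Catalan number C_15 (index = sides − 2). So A = C_15 = 9694845.
Non-crossing perfect matchings of 2n points on a circle are counted by C_n; with 18 points, n = 9. So B = C_9 = 4862.
There are C_n binary search tree shapes on n keys; with n = 5 that is C_5. So D = C_5 = 42.
A + B − D = 9694845 + 4862 − 42 = 9699665.

9699665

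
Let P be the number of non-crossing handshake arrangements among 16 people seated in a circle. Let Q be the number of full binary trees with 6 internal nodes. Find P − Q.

With 16 = 2·8 people, non-crossing handshake pairings are non-crossing perfect matchings on a circle, counted by C_8. So P = C_8 = 1430.
Full binary trees with n internal nodes are counted by C_n; here n = 6. So Q = C_6 = 132.
P − Q = 1430 − 132 = 1298.

1298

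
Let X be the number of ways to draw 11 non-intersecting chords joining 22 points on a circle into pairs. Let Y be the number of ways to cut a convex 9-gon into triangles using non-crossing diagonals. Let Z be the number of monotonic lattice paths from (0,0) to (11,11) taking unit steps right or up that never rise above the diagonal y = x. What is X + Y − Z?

Non-crossing perfect matchings of 2n points on a circle are counted by C_n; with 22 points, n = 11. So X = C_11 = 58786.
Triangulations of a convex m-gon are counted by C_{m−2}; with m = 9 this is C_7. So Y = C_7 = 429.
Sub-diagonal monotone paths from (0,0) to (11,11) biject with Dyck paths of semilength 11, giving C_11. So Z = C_11 = 58786.
X + Y − Z = 58786 + 429 − 58786 = 429.

429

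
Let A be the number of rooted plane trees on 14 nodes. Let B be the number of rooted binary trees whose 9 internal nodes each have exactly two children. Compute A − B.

A rooted plane tree on 14 nodes has 13 edges, and such trees are counted by C_13. So A = C_13 = 742900.
The number of full binary trees on 9 internal nodes is the Catalan number C_9. So B = C_9 = 4862.
A − B = 742900 − 4862 = 738038.

738038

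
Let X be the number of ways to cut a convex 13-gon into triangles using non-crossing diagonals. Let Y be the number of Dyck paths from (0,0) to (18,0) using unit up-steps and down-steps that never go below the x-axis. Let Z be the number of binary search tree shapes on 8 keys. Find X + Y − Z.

62218

Triangulations of a convex m-gon are counted by C_{m−2}; with m = 13 this is C_11. So X = C_11 = 58786.
A Dyck path with 9 up-steps and 9 down-steps has semilength 9, so there are C_9 of them. So Y = C_9 = 4862.
Binary trees (left/right distinguished) on n nodes are counted by C_n; here n = 8. So Z = C_8 = 1430.
X + Y − Z = 58786 + 4862 − 1430 = 62218.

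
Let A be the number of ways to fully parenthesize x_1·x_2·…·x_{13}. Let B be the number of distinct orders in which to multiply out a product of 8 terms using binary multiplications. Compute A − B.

207583

Bracketing 13 factors into binary products is counted by C_{13−1} = C_12. So A = C_12 = 208012.
Parenthesizations of m factors correspond to full binary trees with m leaves, counted by C_{m−1}; m = 8 gives C_7. So B = C_7 = 429.
A − B = 208012 − 429 = 207583.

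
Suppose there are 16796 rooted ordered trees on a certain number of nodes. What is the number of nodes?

11

Rooted ordered trees on m nodes are counted by C_{m−1}; 16796 = C_10.
So the index is 10, and the number of nodes is 10 + 1 = 11.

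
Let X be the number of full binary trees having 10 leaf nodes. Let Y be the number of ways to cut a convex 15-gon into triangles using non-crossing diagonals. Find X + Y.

747762

Full binary trees with 10 leaves have 10−1 = 9 internal nodes, so there are C_9 of them. So X = C_9 = 4862.
Triangulations of a convex m-gon are counted by C_{m−2}; with m = 15 this is C_13. So Y = C_13 = 742900.
X + Y = 4862 + 742900 = 747762.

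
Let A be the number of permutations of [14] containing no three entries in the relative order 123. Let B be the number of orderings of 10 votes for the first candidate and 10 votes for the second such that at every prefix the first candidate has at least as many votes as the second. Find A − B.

Permutations of [n] avoiding any single length-3 pattern are counted by C_n; here n = 14. So A = C_14 = 2674440.
Reading a vote for the leader as '(' and for the other as ')' turns such a sequence into a balanced string of 10 pairs, so the count is C_10. So B = C_10 = 16796.
A − B = 2674440 − 16796 = 2657644.

2657644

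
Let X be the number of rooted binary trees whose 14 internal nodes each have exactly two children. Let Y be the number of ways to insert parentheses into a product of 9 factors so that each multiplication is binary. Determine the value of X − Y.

2673010

The number of full binary trees on 14 internal nodes is the Catalan number C_14. So X = C_14 = 2674440.
Parenthesizations of m factors correspond to full binary trees with m leaves, counted by C_{m−1}; m = 9 gives C_8. So Y = C_8 = 1430.
X − Y = 2674440 − 1430 = 2673010.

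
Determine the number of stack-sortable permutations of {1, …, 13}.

742900

Stack-sortable permutations are exactly the 231-avoiding ones, counted by C_n; here n = 13.
C_13 = C(26,13)/14 = 10400600/14 = 742900.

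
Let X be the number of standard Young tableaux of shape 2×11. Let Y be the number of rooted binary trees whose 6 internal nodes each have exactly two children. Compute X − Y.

58654

By the hook-length formula (or a Dyck-path bijection), SYT of shape 2×11 number C_11. So X = C_11 = 58786.
The number of full binary trees on 6 internal nodes is the Catalan number C_6. So Y = C_6 = 132.
X − Y = 58786 − 132 = 58654.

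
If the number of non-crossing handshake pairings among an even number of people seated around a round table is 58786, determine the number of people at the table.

22

Non-crossing handshake pairings of 2n people are counted by C_n. The Catalan number equal to 58786 is C_11.
So n = 11, and there are 2n = 22 people.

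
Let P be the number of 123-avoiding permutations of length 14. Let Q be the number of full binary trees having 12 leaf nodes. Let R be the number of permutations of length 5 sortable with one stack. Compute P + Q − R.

2733184

For any fixed pattern of length 3, the pattern-avoiding permutations of [14] number C_14. So P = C_14 = 2674440.
Full binary trees with 12 leaves have 12−1 = 11 internal nodes, so there are C_11 of them. So Q = C_11 = 58786.
By Knuth's characterisation, the stack-sortable permutations of length 5 are the 231-avoiders, numbering C_5. So R = C_5 = 42.
P + Q − R = 2674440 + 58786 − 42 = 2733184.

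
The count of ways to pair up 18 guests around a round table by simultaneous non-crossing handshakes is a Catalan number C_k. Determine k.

9

With 18 = 2·9 people, non-crossing handshake pairings are non-crossing perfect matchings on a circle, counted by C_9.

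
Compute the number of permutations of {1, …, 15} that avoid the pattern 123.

9694845

Permutations of [n] avoiding any single length-3 pattern are counted by C_n; here n = 15.
C_15 = C_14 · 2(2·14+1)/(14+2) = 2674440 · 58/16 = 9694845.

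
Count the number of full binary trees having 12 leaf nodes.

A full binary tree with L leaves has L−1 internal nodes and is counted by C_{L−1}; L = 12 gives C_11.
C_11 = C_10 · 2(2·10+1)/(10+2) = 16796 · 42/12 = 58786.

58786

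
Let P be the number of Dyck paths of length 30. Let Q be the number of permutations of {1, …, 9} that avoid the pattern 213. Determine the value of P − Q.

A Dyck path with 15 up-steps and 15 down-steps has semilength 15, so there are C_15 of them. So P = C_15 = 9694845.
For any fixed pattern of length 3, the pattern-avoiding permutations of [9] number C_9. So Q = C_9 = 4862.
P − Q = 9694845 − 4862 = 9689983.

9689983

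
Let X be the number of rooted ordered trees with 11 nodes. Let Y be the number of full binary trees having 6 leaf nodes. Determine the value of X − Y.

16754

A rooted plane tree on 11 nodes has 10 edges, and such trees are counted by C_10. So X = C_10 = 16796.
A full binary tree with L leaves has L−1 internal nodes and is counted by C_{L−1}; L = 6 gives C_5. So Y = C_5 = 42.
X − Y = 16796 − 42 = 16754.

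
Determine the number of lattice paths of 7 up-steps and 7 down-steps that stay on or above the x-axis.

Dyck paths of semilength n (length 2n) are counted by C_n; here n = 7.
C_7 = C(14,7)/8 = 3432/8 = 429.

429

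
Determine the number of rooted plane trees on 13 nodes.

208012

A rooted plane tree on 13 nodes has 12 edges, and such trees are counted by C_12.
C_12 = 208012.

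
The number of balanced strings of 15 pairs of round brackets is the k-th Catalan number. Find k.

With 15 pairs the number of balanced bracket strings is the Catalan number C_15.

15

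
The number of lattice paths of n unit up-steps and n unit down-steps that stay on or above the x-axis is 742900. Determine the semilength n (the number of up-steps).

13

Dyck paths of semilength n are counted by C_n. Since C_13 = 742900, the index is 13.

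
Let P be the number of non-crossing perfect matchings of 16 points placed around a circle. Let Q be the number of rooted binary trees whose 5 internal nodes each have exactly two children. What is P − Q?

Non-crossing perfect matchings of 2n points on a circle are counted by C_n; with 16 points, n = 8. So P = C_8 = 1430.
Full binary trees with n internal nodes are counted by C_n; here n = 5. So Q = C_5 = 42.
P − Q = 1430 − 42 = 1388.

1388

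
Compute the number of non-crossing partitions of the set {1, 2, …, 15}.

The non-crossing partitions of [15] form a lattice of size C_15.
C_15 = C(30,15)/16 = 155117520/16 = 9694845.

9694845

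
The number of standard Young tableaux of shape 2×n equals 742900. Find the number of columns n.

13

Standard Young tableaux of shape 2×n are counted by C_n; 742900 = C_13.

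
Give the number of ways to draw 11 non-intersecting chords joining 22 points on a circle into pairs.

Non-crossing perfect matchings of 2n points on a circle are counted by C_n; with 22 points, n = 11.
C_11 = C(22,11)/12 = 705432/12 = 58786.

58786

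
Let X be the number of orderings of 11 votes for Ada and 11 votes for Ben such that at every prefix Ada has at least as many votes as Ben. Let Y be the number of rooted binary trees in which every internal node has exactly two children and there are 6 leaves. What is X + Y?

58828

Reading a vote for the leader as '(' and for the other as ')' turns such a sequence into a balanced string of 11 pairs, so the count is C_11. So X = C_11 = 58786.
A full binary tree with L leaves has L−1 internal nodes and is counted by C_{L−1}; L = 6 gives C_5. So Y = C_5 = 42.
X + Y = 58786 + 42 = 58828.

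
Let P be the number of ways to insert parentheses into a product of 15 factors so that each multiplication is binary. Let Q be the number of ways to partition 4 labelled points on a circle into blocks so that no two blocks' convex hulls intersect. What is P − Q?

2674426

Ways to associate a product of 15 factors correspond to binary trees on 15 leaves, so the count is C_14. So P = C_14 = 2674440.
Non-crossing partitions of an n-element set are counted by C_n; here n = 4. So Q = C_4 = 14.
P − Q = 2674440 − 14 = 2674426.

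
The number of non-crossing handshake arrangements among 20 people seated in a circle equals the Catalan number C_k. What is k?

Non-crossing handshake pairings of 2n people are counted by C_n; 20 people gives n = 10.

10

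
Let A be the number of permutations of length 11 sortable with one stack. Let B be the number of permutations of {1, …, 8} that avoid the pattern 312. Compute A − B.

Stack-sortable permutations are exactly the 231-avoiding ones, counted by C_n; here n = 11. So A = C_11 = 58786.
Permutations of [n] avoiding any single length-3 pattern are counted by C_n; here n = 8. So B = C_8 = 1430.
A − B = 58786 − 1430 = 57356.

57356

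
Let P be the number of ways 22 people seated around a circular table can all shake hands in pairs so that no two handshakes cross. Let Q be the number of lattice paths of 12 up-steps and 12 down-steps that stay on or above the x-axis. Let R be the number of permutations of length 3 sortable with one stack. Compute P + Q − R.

266793

With 22 = 2·11 people, non-crossing handshake pairings are non-crossing perfect matchings on a circle, counted by C_11. So P = C_11 = 58786.
A Dyck path with 12 up-steps and 12 down-steps has semilength 12, so there are C_12 of them. So Q = C_12 = 208012.
Stack-sortable permutations are exactly the 231-avoiding ones, counted by C_n; here n = 3. So R = C_3 = 5.
P + Q − R = 58786 + 208012 − 5 = 266793.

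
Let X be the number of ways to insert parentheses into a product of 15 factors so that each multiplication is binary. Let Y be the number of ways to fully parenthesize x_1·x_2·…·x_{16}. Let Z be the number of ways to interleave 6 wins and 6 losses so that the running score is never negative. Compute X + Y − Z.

12369153

Ways to associate a product of 15 factors correspond to binary trees on 15 leaves, so the count is C_14. So X = C_14 = 2674440.
Ways to associate a product of 16 factors correspond to binary trees on 16 leaves, so the count is C_15. So Y = C_15 = 9694845.
Ballot sequences with n votes each where one side never trails are Dyck words, counted by C_n; here n = 6. So Z = C_6 = 132.
X + Y − Z = 2674440 + 9694845 − 132 = 12369153.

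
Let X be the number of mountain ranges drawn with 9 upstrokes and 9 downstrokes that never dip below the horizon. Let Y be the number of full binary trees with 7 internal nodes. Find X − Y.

A Dyck path with 9 up-steps and 9 down-steps has semilength 9, so there are C_9 of them. So X = C_9 = 4862.
The number of full binary trees on 7 internal nodes is the Catalan number C_7. So Y = C_7 = 429.
X − Y = 4862 − 429 = 4433.

4433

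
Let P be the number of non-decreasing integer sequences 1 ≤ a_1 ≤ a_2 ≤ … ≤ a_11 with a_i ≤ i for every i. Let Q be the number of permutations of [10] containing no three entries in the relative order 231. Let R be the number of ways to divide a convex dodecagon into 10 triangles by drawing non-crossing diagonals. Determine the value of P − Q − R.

Weakly increasing sequences with a_i ≤ i biject with Dyck paths of semilength 11, so there are C_11. So P = C_11 = 58786.
Permutations of [n] avoiding any single length-3 pattern are counted by C_n; here n = 10. So Q = C_10 = 16796.
The number of triangulations of a 12-gon is the Catalan number C_10 (index = sides − 2). So R = C_10 = 16796.
P − Q − R = 58786 − 16796 − 16796 = 25194.

25194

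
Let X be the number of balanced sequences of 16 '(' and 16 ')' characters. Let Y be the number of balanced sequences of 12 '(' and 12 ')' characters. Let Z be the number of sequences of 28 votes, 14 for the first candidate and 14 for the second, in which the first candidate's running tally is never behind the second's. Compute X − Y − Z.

32475218

A balanced arrangement of 16 bracket pairs is a Dyck word of semilength 16, so the count is C_16. So X = C_16 = 35357670.
A balanced arrangement of 12 bracket pairs is a Dyck word of semilength 12, so the count is C_12. So Y = C_12 = 208012.
Reading a vote for the leader as '(' and for the other as ')' turns such a sequence into a balanced string of 14 pairs, so the count is C_14. So Z = C_14 = 2674440.
X − Y − Z = 35357670 − 208012 − 2674440 = 32475218.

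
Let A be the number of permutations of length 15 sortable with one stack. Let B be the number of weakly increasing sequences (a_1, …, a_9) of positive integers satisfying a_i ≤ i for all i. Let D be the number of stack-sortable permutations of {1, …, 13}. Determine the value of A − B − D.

8947083

Stack-sortable permutations are exactly the 231-avoiding ones, counted by C_n; here n = 15. So A = C_15 = 9694845.
Weakly increasing sequences with a_i ≤ i biject with Dyck paths of semilength 9, so there are C_9. So B = C_9 = 4862.
Stack-sortable permutations are exactly the 231-avoiding ones, counted by C_n; here n = 13. So D = C_13 = 742900.
A − B − D = 9694845 − 4862 − 742900 = 8947083.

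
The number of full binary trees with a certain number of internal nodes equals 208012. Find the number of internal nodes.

12

Full binary trees with n internal nodes are counted by C_n; 208012 = C_12.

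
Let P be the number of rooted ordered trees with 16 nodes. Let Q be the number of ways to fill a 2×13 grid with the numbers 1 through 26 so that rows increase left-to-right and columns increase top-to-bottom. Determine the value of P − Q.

Rooted ordered (plane) trees on m nodes have m−1 edges and are counted by C_{m−1}; m = 16 gives C_15. So P = C_15 = 9694845.
By the hook-length formula (or a Dyck-path bijection), SYT of shape 2×13 number C_13. So Q = C_13 = 742900.
P − Q = 9694845 − 742900 = 8951945.

8951945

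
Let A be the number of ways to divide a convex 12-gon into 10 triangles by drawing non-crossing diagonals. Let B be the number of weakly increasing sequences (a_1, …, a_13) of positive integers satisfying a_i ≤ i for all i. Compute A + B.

759696

A convex 12-gon is triangulated into 10 triangles, and the number of such triangulations is the Catalan number C_{12−2} = C_10. So A = C_10 = 16796.
Such sub-staircase sequences of length n are counted by C_n; here n = 13. So B = C_13 = 742900.
A + B = 16796 + 742900 = 759696.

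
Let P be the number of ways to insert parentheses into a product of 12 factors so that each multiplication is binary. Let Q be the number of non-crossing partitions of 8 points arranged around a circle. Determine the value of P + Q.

Bracketing 12 factors into binary products is counted by C_{12−1} = C_11. So P = C_11 = 58786.
Non-crossing partitions of an n-element set are counted by C_n; here n = 8. So Q = C_8 = 1430.
P + Q = 58786 + 1430 = 60216.

60216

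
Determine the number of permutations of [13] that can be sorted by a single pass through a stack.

742900

By Knuth's characterisation, the stack-sortable permutations of length 13 are the 231-avoiders, numbering C_13.
C_13 = 742900.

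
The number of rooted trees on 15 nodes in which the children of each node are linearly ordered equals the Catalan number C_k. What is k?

A rooted plane tree on 15 nodes has 14 edges, and such trees are counted by C_14.

14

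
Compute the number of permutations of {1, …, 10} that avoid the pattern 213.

Permutations of [n] avoiding any single length-3 pattern are counted by C_n; here n = 10.
C_10 = C(20,10)/11 = 184756/11 = 16796.

16796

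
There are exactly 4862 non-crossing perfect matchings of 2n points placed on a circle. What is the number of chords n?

Non-crossing pairings of 2n points on a circle are counted by C_n. Since C_9 = 4862, the index is 9.

9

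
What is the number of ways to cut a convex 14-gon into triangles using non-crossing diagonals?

208012

The number of triangulations of a 14-gon is the Catalan number C_12 (index = sides − 2).
C_12 = C(24,12)/13 = 2704156/13 = 208012.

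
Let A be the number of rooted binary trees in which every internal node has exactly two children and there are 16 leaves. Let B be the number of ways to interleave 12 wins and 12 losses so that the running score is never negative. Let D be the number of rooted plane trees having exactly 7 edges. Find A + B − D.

9902428

Full binary trees with 16 leaves have 16−1 = 15 internal nodes, so there are C_15 of them. So A = C_15 = 9694845.
Ballot sequences with n votes each where one side never trails are Dyck words, counted by C_n; here n = 12. So B = C_12 = 208012.
A rooted plane tree with 7 edges has 8 nodes, and the count is C_7. So D = C_7 = 429.
A + B − D = 9694845 + 208012 − 429 = 9902428.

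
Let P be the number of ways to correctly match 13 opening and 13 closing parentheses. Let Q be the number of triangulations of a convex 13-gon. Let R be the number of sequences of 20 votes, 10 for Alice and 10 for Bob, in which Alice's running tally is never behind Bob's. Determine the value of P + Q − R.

784890

A balanced arrangement of 13 bracket pairs is a Dyck word of semilength 13, so the count is C_13. So P = C_13 = 742900.
Triangulations of a convex m-gon are counted by C_{m−2}; with m = 13 this is C_11. So Q = C_11 = 58786.
Reading a vote for the leader as '(' and for the other as ')' turns such a sequence into a balanced string of 10 pairs, so the count is C_10. So R = C_10 = 16796.
P + Q − R = 742900 + 58786 − 16796 = 784890.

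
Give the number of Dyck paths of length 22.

58786

Paths of 11 up- and 11 down-steps that never dip below the axis are Dyck paths; their count is C_11.
C_11 = C(22,11)/12 = 705432/12 = 58786.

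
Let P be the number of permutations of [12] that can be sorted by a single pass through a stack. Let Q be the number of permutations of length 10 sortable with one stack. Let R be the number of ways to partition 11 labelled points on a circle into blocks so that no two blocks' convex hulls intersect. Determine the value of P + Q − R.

Stack-sortable permutations are exactly the 231-avoiding ones, counted by C_n; here n = 12. So P = C_12 = 208012.
Stack-sortable permutations are exactly the 231-avoiding ones, counted by C_n; here n = 10. So Q = C_10 = 16796.
The non-crossing partitions of [11] form a lattice of size C_11. So R = C_11 = 58786.
P + Q − R = 208012 + 16796 − 58786 = 166022.

166022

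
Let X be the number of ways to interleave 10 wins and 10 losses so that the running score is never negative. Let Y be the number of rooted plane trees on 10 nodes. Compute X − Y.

Ballot sequences with n votes each where one side never trails are Dyck words, counted by C_n; here n = 10. So X = C_10 = 16796.
Rooted ordered (plane) trees on m nodes have m−1 edges and are counted by C_{m−1}; m = 10 gives C_9. So Y = C_9 = 4862.
X − Y = 16796 − 4862 = 11934.

11934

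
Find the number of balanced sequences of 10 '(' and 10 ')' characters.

Balanced strings of n pairs of brackets are counted by C_n; here n = 10.
C_10 = C(20,10)/11 = 184756/11 = 16796.

16796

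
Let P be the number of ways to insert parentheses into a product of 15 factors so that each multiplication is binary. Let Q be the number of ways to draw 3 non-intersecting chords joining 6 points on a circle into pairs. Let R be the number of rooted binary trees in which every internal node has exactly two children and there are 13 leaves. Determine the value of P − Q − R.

Ways to associate a product of 15 factors correspond to binary trees on 15 leaves, so the count is C_14. So P = C_14 = 2674440.
Pairing 6 circle points by 3 non-crossing chords gives C_3 matchings. So Q = C_3 = 5.
A full binary tree with L leaves has L−1 internal nodes and is counted by C_{L−1}; L = 13 gives C_12. So R = C_12 = 208012.
P − Q − R = 2674440 − 5 − 208012 = 2466423.

2466423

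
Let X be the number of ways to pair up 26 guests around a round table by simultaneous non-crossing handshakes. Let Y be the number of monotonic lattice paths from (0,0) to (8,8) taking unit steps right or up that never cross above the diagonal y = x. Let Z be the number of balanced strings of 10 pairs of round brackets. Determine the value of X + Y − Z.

727534

Non-crossing handshake pairings of 2n people are counted by C_n; 26 people gives n = 13. So X = C_13 = 742900.
Monotone paths in an n×n grid that stay weakly below the diagonal are counted by C_n; here n = 8. So Y = C_8 = 1430.
Balanced strings of n pairs of brackets are counted by C_n; here n = 10. So Z = C_10 = 16796.
X + Y − Z = 742900 + 1430 − 16796 = 727534.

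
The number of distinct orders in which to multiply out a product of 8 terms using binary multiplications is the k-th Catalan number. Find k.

7

Ways to associate a product of 8 factors correspond to binary trees on 8 leaves, so the count is C_7.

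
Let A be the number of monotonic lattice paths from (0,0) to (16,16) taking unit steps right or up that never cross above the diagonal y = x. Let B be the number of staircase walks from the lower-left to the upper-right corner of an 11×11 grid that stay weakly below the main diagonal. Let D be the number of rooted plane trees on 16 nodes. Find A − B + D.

Monotone paths in an n×n grid that stay weakly below the diagonal are counted by C_n; here n = 16. So A = C_16 = 35357670.
Sub-diagonal monotone paths from (0,0) to (11,11) biject with Dyck paths of semilength 11, giving C_11. So B = C_11 = 58786.
A rooted plane tree on 16 nodes has 15 edges, and such trees are counted by C_15. So D = C_15 = 9694845.
A − B + D = 35357670 − 58786 + 9694845 = 44993729.

44993729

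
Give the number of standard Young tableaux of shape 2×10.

Standard Young tableaux of shape 2×n are counted by C_n; here n = 10.
C_10 = 16796.

16796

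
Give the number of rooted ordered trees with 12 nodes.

Rooted ordered (plane) trees on m nodes have m−1 edges and are counted by C_{m−1}; m = 12 gives C_11.
C_11 = C(22,11)/12 = 705432/12 = 58786.

58786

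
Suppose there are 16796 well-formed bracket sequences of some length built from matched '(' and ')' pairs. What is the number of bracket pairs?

10

Balanced strings of n bracket-pairs are counted by C_n. Since C_10 = 16796, the index is 10.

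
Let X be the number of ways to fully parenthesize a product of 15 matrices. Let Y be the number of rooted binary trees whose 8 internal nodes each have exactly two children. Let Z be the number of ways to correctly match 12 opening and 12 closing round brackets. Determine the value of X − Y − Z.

Parenthesizations of m factors correspond to full binary trees with m leaves, counted by C_{m−1}; m = 15 gives C_14. So X = C_14 = 2674440.
The number of full binary trees on 8 internal nodes is the Catalan number C_8. So Y = C_8 = 1430.
With 12 pairs the number of balanced bracket strings is the Catalan number C_12. So Z = C_12 = 208012.
X − Y − Z = 2674440 − 1430 − 208012 = 2464998.

2464998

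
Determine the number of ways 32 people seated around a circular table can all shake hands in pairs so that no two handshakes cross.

Non-crossing handshake pairings of 2n people are counted by C_n; 32 people gives n = 16.
C_16 = C(32,16)/17 = 601080390/17 = 35357670.

35357670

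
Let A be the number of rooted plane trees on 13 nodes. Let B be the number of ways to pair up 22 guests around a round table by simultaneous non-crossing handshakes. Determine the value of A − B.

149226

Rooted ordered (plane) trees on m nodes have m−1 edges and are counted by C_{m−1}; m = 13 gives C_12. So A = C_12 = 208012.
Non-crossing handshake pairings of 2n people are counted by C_n; 22 people gives n = 11. So B = C_11 = 58786.
A − B = 208012 − 58786 = 149226.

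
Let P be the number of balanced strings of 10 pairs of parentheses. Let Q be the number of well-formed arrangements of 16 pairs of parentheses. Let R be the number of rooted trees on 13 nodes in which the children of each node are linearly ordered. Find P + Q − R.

With 10 pairs the number of balanced bracket strings is the Catalan number C_10. So P = C_10 = 16796.
Balanced strings of n pairs of brackets are counted by C_n; here n = 16. So Q = C_16 = 35357670.
Rooted ordered (plane) trees on m nodes have m−1 edges and are counted by C_{m−1}; m = 13 gives C_12. So R = C_12 = 208012.
P + Q − R = 16796 + 35357670 − 208012 = 35166454.

35166454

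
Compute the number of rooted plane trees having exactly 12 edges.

208012

A rooted plane tree with 12 edges has 13 nodes, and the count is C_12.
C_12 = 208012.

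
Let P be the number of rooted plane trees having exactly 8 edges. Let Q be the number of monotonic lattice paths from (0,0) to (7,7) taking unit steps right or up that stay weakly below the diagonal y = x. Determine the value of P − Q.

1001

Rooted ordered trees with n edges are counted by C_n; here n = 8. So P = C_8 = 1430.
Sub-diagonal monotone paths from (0,0) to (7,7) biject with Dyck paths of semilength 7, giving C_7. So Q = C_7 = 429.
P − Q = 1430 − 429 = 1001.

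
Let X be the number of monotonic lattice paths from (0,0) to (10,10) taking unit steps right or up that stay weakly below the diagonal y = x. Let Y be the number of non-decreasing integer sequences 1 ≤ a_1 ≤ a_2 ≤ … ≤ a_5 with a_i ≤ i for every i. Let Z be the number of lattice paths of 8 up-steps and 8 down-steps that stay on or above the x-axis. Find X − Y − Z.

15324

Sub-diagonal monotone paths from (0,0) to (10,10) biject with Dyck paths of semilength 10, giving C_10. So X = C_10 = 16796.
Weakly increasing sequences with a_i ≤ i biject with Dyck paths of semilength 5, so there are C_5. So Y = C_5 = 42.
Dyck paths of semilength n (length 2n) are counted by C_n; here n = 8. So Z = C_8 = 1430.
X − Y − Z = 16796 − 42 − 1430 = 15324.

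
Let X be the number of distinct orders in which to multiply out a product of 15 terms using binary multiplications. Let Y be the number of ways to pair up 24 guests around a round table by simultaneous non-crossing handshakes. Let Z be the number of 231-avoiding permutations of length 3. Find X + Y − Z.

Bracketing 15 factors into binary products is counted by C_{15−1} = C_14. So X = C_14 = 2674440.
Non-crossing handshake pairings of 2n people are counted by C_n; 24 people gives n = 12. So Y = C_12 = 208012.
Permutations of [n] avoiding any single length-3 pattern are counted by C_n; here n = 3. So Z = C_3 = 5.
X + Y − Z = 2674440 + 208012 − 5 = 2882447.

2882447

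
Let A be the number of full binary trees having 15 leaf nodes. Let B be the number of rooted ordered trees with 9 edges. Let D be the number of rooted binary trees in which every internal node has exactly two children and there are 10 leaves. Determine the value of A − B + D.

Full binary trees with 15 leaves have 15−1 = 14 internal nodes, so there are C_14 of them. So A = C_14 = 2674440.
Rooted ordered trees with n edges are counted by C_n; here n = 9. So B = C_9 = 4862.
A full binary tree with L leaves has L−1 internal nodes and is counted by C_{L−1}; L = 10 gives C_9. So D = C_9 = 4862.
A − B + D = 2674440 − 4862 + 4862 = 2674440.

2674440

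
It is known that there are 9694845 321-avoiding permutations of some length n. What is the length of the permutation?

15

Permutations of [n] avoiding a fixed length-3 pattern are counted by C_n; 9694845 = C_15.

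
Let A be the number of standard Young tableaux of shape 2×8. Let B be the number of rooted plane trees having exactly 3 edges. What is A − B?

Standard Young tableaux of shape 2×n are counted by C_n; here n = 8. So A = C_8 = 1430.
A rooted plane tree with 3 edges has 4 nodes, and the count is C_3. So B = C_3 = 5.
A − B = 1430 − 5 = 1425.

1425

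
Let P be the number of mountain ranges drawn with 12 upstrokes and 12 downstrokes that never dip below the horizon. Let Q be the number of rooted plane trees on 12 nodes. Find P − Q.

Paths of 12 up- and 12 down-steps that never dip below the axis are Dyck paths; their count is C_12. So P = C_12 = 208012.
Rooted ordered (plane) trees on m nodes have m−1 edges and are counted by C_{m−1}; m = 12 gives C_11. So Q = C_11 = 58786.
P − Q = 208012 − 58786 = 149226.

149226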